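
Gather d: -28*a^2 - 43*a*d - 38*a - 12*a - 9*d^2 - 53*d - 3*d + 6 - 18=-28*a^2 - 50*a - 9*d^2 + d*(-43*a - 56) - 12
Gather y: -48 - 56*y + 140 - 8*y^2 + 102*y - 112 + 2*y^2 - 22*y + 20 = -6*y^2 + 24*y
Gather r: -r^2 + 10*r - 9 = -r^2 + 10*r - 9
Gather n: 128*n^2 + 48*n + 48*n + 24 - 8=128*n^2 + 96*n + 16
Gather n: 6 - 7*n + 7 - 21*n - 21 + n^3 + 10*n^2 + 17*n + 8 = n^3 + 10*n^2 - 11*n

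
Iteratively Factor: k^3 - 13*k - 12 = (k - 4)*(k^2 + 4*k + 3) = (k - 4)*(k + 1)*(k + 3)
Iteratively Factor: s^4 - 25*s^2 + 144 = (s + 4)*(s^3 - 4*s^2 - 9*s + 36) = (s - 3)*(s + 4)*(s^2 - s - 12) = (s - 3)*(s + 3)*(s + 4)*(s - 4)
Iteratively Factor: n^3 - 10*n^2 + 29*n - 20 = (n - 1)*(n^2 - 9*n + 20) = (n - 5)*(n - 1)*(n - 4)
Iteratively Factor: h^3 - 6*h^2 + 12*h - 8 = (h - 2)*(h^2 - 4*h + 4) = (h - 2)^2*(h - 2)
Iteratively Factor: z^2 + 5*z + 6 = (z + 2)*(z + 3)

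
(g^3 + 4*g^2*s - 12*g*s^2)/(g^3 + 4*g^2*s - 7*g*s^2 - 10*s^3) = g*(g + 6*s)/(g^2 + 6*g*s + 5*s^2)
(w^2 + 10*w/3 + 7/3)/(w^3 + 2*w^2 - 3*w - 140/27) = 9*(w + 1)/(9*w^2 - 3*w - 20)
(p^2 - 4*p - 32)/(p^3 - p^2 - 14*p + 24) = (p - 8)/(p^2 - 5*p + 6)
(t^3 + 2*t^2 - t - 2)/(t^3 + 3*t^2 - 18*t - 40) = (t^2 - 1)/(t^2 + t - 20)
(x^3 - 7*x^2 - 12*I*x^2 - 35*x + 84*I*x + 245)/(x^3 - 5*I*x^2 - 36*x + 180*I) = (x^2 - 7*x*(1 + I) + 49*I)/(x^2 - 36)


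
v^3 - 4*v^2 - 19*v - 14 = (v - 7)*(v + 1)*(v + 2)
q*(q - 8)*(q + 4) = q^3 - 4*q^2 - 32*q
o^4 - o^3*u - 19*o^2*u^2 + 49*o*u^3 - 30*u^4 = (o - 3*u)*(o - 2*u)*(o - u)*(o + 5*u)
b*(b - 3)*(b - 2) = b^3 - 5*b^2 + 6*b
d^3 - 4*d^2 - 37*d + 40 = (d - 8)*(d - 1)*(d + 5)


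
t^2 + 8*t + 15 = (t + 3)*(t + 5)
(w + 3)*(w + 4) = w^2 + 7*w + 12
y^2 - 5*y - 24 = (y - 8)*(y + 3)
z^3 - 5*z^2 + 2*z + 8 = (z - 4)*(z - 2)*(z + 1)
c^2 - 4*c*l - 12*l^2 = (c - 6*l)*(c + 2*l)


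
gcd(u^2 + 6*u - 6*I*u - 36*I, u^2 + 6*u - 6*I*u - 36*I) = u^2 + u*(6 - 6*I) - 36*I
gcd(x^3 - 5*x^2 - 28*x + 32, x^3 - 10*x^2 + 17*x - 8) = x^2 - 9*x + 8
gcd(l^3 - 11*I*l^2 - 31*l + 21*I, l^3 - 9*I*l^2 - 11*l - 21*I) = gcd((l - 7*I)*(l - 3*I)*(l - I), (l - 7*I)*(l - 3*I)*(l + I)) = l^2 - 10*I*l - 21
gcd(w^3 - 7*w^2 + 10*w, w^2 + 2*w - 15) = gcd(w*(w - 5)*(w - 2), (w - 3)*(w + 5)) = 1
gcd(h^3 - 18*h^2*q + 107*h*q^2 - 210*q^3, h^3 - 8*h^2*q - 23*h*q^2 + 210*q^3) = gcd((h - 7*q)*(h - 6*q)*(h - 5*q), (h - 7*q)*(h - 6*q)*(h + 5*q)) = h^2 - 13*h*q + 42*q^2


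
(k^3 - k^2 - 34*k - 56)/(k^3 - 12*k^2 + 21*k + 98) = (k + 4)/(k - 7)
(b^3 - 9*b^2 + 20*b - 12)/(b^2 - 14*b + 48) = (b^2 - 3*b + 2)/(b - 8)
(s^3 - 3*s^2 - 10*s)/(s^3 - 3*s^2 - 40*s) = (-s^2 + 3*s + 10)/(-s^2 + 3*s + 40)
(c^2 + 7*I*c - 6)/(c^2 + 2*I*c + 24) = (c + I)/(c - 4*I)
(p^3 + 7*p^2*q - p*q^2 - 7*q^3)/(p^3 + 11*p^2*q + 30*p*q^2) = (p^3 + 7*p^2*q - p*q^2 - 7*q^3)/(p*(p^2 + 11*p*q + 30*q^2))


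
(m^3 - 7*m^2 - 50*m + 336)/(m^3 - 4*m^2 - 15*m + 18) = (m^2 - m - 56)/(m^2 + 2*m - 3)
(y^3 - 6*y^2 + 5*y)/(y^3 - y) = (y - 5)/(y + 1)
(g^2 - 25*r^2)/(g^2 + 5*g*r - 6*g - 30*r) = (g - 5*r)/(g - 6)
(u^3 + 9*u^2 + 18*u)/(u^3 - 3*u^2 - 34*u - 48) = u*(u + 6)/(u^2 - 6*u - 16)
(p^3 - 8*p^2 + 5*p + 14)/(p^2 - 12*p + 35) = (p^2 - p - 2)/(p - 5)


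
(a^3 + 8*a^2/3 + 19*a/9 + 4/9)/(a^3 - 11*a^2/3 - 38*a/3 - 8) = (a + 1/3)/(a - 6)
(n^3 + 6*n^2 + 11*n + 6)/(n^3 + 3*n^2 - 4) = (n^2 + 4*n + 3)/(n^2 + n - 2)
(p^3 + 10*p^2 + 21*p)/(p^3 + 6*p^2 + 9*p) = (p + 7)/(p + 3)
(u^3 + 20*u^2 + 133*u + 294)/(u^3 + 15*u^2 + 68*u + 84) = (u + 7)/(u + 2)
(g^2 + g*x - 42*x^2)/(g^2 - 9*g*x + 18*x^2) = (-g - 7*x)/(-g + 3*x)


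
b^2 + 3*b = b*(b + 3)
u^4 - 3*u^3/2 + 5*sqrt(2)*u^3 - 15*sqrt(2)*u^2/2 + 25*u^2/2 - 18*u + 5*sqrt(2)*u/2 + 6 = (u - 1)*(u - 1/2)*(u + 2*sqrt(2))*(u + 3*sqrt(2))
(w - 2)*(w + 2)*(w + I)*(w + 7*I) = w^4 + 8*I*w^3 - 11*w^2 - 32*I*w + 28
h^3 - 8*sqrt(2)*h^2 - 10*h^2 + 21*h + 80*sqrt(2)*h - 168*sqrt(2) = (h - 7)*(h - 3)*(h - 8*sqrt(2))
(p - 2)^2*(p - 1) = p^3 - 5*p^2 + 8*p - 4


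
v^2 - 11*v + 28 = (v - 7)*(v - 4)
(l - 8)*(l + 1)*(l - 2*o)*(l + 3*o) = l^4 + l^3*o - 7*l^3 - 6*l^2*o^2 - 7*l^2*o - 8*l^2 + 42*l*o^2 - 8*l*o + 48*o^2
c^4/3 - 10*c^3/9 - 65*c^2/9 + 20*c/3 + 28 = (c/3 + 1)*(c - 6)*(c - 7/3)*(c + 2)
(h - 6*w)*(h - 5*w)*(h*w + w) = h^3*w - 11*h^2*w^2 + h^2*w + 30*h*w^3 - 11*h*w^2 + 30*w^3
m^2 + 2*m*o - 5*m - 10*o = (m - 5)*(m + 2*o)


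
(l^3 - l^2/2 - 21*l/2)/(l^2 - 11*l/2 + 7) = l*(l + 3)/(l - 2)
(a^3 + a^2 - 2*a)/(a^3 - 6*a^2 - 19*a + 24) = a*(a + 2)/(a^2 - 5*a - 24)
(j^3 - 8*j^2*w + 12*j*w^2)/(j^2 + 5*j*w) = (j^2 - 8*j*w + 12*w^2)/(j + 5*w)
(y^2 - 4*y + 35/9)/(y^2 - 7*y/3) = (y - 5/3)/y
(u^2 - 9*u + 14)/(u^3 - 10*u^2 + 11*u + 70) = (u - 2)/(u^2 - 3*u - 10)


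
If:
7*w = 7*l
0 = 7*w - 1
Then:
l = 1/7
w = 1/7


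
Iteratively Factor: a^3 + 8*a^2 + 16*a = (a + 4)*(a^2 + 4*a) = a*(a + 4)*(a + 4)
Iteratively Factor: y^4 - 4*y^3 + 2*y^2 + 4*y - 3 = (y - 1)*(y^3 - 3*y^2 - y + 3) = (y - 1)^2*(y^2 - 2*y - 3) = (y - 3)*(y - 1)^2*(y + 1)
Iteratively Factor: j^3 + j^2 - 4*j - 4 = (j - 2)*(j^2 + 3*j + 2) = (j - 2)*(j + 2)*(j + 1)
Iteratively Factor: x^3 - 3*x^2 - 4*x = (x - 4)*(x^2 + x) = (x - 4)*(x + 1)*(x)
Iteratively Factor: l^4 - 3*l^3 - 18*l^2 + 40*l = (l + 4)*(l^3 - 7*l^2 + 10*l) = (l - 5)*(l + 4)*(l^2 - 2*l) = (l - 5)*(l - 2)*(l + 4)*(l)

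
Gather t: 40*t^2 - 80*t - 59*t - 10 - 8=40*t^2 - 139*t - 18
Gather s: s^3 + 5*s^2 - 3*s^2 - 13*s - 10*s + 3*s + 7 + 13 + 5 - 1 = s^3 + 2*s^2 - 20*s + 24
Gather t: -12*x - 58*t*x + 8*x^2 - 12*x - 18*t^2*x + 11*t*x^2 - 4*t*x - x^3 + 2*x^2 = -18*t^2*x + t*(11*x^2 - 62*x) - x^3 + 10*x^2 - 24*x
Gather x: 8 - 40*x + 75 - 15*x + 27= 110 - 55*x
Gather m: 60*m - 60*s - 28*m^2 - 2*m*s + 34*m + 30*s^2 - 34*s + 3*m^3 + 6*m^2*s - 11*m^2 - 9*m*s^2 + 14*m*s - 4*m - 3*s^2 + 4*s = 3*m^3 + m^2*(6*s - 39) + m*(-9*s^2 + 12*s + 90) + 27*s^2 - 90*s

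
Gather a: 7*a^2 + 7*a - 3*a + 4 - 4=7*a^2 + 4*a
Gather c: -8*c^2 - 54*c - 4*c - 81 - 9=-8*c^2 - 58*c - 90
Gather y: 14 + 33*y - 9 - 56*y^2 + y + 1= -56*y^2 + 34*y + 6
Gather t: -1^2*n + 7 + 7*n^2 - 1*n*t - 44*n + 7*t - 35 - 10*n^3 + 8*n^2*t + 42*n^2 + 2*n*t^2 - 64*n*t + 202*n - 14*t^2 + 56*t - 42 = -10*n^3 + 49*n^2 + 157*n + t^2*(2*n - 14) + t*(8*n^2 - 65*n + 63) - 70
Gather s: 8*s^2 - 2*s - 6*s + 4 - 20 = 8*s^2 - 8*s - 16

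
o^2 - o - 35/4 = (o - 7/2)*(o + 5/2)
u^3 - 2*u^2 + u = u*(u - 1)^2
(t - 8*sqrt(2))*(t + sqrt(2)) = t^2 - 7*sqrt(2)*t - 16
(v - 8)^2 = v^2 - 16*v + 64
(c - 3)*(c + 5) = c^2 + 2*c - 15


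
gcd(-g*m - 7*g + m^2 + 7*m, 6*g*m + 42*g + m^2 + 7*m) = m + 7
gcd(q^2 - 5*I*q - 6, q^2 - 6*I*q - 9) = q - 3*I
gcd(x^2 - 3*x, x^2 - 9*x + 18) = x - 3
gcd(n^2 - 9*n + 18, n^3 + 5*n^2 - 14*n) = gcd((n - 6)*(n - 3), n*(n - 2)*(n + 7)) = 1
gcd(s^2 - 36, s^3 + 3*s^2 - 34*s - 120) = s - 6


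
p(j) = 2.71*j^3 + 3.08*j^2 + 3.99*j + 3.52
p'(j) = 8.13*j^2 + 6.16*j + 3.99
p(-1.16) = -1.19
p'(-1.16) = 7.78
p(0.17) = 4.30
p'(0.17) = 5.27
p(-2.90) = -48.24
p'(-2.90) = 54.50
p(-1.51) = -4.81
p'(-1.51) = 13.23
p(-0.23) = 2.73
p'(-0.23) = 3.00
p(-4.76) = -237.96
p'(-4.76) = 158.87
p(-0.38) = 2.30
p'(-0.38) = 2.82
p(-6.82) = -740.09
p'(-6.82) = 340.12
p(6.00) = 723.70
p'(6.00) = 333.63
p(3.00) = 116.38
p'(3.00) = 95.64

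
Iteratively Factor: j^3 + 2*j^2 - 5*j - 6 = (j + 1)*(j^2 + j - 6) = (j + 1)*(j + 3)*(j - 2)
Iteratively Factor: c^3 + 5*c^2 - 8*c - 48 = (c + 4)*(c^2 + c - 12) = (c - 3)*(c + 4)*(c + 4)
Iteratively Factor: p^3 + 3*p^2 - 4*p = (p + 4)*(p^2 - p) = p*(p + 4)*(p - 1)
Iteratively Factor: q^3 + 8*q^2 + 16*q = (q + 4)*(q^2 + 4*q) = q*(q + 4)*(q + 4)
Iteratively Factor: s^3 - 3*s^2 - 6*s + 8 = (s - 4)*(s^2 + s - 2) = (s - 4)*(s - 1)*(s + 2)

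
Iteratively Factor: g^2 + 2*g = (g)*(g + 2)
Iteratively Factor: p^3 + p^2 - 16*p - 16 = (p + 1)*(p^2 - 16) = (p + 1)*(p + 4)*(p - 4)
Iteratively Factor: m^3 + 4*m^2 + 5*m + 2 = (m + 1)*(m^2 + 3*m + 2) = (m + 1)*(m + 2)*(m + 1)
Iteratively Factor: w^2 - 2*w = (w)*(w - 2)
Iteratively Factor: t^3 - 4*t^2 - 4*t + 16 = (t + 2)*(t^2 - 6*t + 8) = (t - 2)*(t + 2)*(t - 4)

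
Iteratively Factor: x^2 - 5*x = (x - 5)*(x)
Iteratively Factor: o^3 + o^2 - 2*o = (o + 2)*(o^2 - o) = (o - 1)*(o + 2)*(o)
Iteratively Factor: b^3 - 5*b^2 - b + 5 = (b - 5)*(b^2 - 1) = (b - 5)*(b - 1)*(b + 1)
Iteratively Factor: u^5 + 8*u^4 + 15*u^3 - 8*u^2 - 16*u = (u)*(u^4 + 8*u^3 + 15*u^2 - 8*u - 16) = u*(u + 4)*(u^3 + 4*u^2 - u - 4) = u*(u + 4)^2*(u^2 - 1) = u*(u - 1)*(u + 4)^2*(u + 1)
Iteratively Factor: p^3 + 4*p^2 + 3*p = (p + 3)*(p^2 + p) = (p + 1)*(p + 3)*(p)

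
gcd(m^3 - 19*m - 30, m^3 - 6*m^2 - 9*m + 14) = m + 2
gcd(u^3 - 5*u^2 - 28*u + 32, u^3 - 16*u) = u + 4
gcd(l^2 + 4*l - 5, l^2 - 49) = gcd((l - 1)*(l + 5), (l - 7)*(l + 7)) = 1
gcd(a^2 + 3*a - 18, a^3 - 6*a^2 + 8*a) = 1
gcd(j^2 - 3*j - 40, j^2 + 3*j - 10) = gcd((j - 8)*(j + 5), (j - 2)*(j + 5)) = j + 5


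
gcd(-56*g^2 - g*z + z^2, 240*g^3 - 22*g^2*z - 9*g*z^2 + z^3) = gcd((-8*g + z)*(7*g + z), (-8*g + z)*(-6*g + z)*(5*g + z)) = -8*g + z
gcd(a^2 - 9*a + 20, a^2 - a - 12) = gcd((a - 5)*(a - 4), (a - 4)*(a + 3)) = a - 4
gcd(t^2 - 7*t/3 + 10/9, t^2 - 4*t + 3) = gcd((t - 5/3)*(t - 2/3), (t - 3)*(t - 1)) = 1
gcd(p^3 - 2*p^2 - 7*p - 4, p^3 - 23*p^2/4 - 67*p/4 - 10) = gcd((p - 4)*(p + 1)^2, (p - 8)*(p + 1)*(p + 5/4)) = p + 1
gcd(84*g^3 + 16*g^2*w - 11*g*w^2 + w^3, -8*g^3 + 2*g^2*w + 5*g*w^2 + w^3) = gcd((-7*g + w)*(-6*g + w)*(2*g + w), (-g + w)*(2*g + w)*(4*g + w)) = 2*g + w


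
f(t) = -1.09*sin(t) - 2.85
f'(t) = -1.09*cos(t)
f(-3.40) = -3.13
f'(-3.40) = 1.05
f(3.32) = -2.66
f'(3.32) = 1.07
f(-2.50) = -2.20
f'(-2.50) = 0.87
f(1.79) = -3.91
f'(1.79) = 0.24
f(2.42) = -3.57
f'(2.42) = 0.82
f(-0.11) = -2.73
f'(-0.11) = -1.08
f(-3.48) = -3.21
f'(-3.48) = 1.03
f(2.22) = -3.72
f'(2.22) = 0.66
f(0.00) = -2.85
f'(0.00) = -1.09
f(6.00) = -2.55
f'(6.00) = -1.05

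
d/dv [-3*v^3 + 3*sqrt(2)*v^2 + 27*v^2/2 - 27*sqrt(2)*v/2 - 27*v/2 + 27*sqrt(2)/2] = -9*v^2 + 6*sqrt(2)*v + 27*v - 27*sqrt(2)/2 - 27/2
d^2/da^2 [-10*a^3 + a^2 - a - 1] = 2 - 60*a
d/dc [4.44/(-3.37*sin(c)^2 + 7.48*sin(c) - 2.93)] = (29.9256*sin(c) - 33.2112)*cos(c)/(3.37*sin(c)^2 - 7.48*sin(c) + 2.93)^2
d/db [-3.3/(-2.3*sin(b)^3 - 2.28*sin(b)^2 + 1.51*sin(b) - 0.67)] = (-22.77*sin(b)^2 - 15.048*sin(b) + 4.983)*cos(b)/(2.3*sin(b)^3 + 2.28*sin(b)^2 - 1.51*sin(b) + 0.67)^2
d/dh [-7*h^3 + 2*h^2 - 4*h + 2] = -21*h^2 + 4*h - 4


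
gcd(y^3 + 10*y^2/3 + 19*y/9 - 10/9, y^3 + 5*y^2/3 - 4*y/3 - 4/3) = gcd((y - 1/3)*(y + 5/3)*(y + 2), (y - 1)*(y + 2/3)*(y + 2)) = y + 2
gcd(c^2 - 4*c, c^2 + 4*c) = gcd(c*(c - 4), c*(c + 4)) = c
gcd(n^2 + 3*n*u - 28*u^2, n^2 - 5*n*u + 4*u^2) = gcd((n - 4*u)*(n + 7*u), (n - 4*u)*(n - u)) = -n + 4*u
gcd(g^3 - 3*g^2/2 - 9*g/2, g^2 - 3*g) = g^2 - 3*g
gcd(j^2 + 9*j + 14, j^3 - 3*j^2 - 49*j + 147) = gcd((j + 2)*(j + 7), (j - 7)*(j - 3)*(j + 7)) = j + 7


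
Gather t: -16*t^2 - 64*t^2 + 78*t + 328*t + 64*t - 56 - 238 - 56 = -80*t^2 + 470*t - 350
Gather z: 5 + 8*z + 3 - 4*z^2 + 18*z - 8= -4*z^2 + 26*z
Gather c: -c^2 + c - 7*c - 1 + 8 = -c^2 - 6*c + 7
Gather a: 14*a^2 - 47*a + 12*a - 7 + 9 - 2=14*a^2 - 35*a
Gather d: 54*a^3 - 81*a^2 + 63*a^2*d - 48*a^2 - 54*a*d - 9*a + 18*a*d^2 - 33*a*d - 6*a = 54*a^3 - 129*a^2 + 18*a*d^2 - 15*a + d*(63*a^2 - 87*a)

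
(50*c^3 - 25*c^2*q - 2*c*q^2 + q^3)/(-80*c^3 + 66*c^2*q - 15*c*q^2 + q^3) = (5*c + q)/(-8*c + q)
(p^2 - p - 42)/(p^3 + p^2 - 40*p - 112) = (p + 6)/(p^2 + 8*p + 16)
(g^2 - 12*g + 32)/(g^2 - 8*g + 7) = (g^2 - 12*g + 32)/(g^2 - 8*g + 7)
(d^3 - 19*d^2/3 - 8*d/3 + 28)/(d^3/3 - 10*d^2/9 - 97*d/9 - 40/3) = 3*(-3*d^3 + 19*d^2 + 8*d - 84)/(-3*d^3 + 10*d^2 + 97*d + 120)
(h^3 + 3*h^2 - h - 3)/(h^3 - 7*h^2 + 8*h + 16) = (h^2 + 2*h - 3)/(h^2 - 8*h + 16)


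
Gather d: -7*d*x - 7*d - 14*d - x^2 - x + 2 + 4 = d*(-7*x - 21) - x^2 - x + 6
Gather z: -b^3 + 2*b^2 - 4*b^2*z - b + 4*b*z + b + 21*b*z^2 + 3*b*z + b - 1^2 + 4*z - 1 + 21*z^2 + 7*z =-b^3 + 2*b^2 + b + z^2*(21*b + 21) + z*(-4*b^2 + 7*b + 11) - 2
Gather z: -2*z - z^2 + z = -z^2 - z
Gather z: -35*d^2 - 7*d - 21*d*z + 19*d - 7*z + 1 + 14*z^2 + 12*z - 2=-35*d^2 + 12*d + 14*z^2 + z*(5 - 21*d) - 1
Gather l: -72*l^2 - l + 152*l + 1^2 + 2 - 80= -72*l^2 + 151*l - 77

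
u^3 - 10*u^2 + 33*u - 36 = (u - 4)*(u - 3)^2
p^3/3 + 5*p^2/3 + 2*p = p*(p/3 + 1)*(p + 2)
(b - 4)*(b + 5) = b^2 + b - 20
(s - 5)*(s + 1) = s^2 - 4*s - 5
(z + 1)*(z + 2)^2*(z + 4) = z^4 + 9*z^3 + 28*z^2 + 36*z + 16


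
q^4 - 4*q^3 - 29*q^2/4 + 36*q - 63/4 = (q - 7/2)*(q - 3)*(q - 1/2)*(q + 3)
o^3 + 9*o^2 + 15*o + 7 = (o + 1)^2*(o + 7)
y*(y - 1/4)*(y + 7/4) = y^3 + 3*y^2/2 - 7*y/16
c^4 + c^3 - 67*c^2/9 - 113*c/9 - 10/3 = (c - 3)*(c + 1/3)*(c + 5/3)*(c + 2)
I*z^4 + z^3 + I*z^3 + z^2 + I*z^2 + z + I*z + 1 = (z + 1)*(z - I)*(z + I)*(I*z + 1)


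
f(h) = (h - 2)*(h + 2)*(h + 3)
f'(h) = (h - 2)*(h + 2) + (h - 2)*(h + 3) + (h + 2)*(h + 3)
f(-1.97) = -0.12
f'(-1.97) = -4.18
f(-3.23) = -1.48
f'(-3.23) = 7.92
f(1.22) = -10.60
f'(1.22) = 7.79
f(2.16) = 3.43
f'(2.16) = 22.96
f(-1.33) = -3.73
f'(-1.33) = -6.67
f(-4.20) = -16.37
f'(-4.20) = 23.72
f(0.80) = -12.77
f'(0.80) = 2.72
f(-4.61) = -27.78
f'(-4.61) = 32.10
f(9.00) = 924.00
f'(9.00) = 293.00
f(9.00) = 924.00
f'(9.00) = 293.00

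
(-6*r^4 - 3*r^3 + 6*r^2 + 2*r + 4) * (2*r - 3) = -12*r^5 + 12*r^4 + 21*r^3 - 14*r^2 + 2*r - 12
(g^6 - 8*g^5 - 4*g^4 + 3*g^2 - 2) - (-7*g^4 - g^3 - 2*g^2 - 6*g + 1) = g^6 - 8*g^5 + 3*g^4 + g^3 + 5*g^2 + 6*g - 3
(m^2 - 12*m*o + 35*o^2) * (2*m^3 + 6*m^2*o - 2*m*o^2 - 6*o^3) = 2*m^5 - 18*m^4*o - 4*m^3*o^2 + 228*m^2*o^3 + 2*m*o^4 - 210*o^5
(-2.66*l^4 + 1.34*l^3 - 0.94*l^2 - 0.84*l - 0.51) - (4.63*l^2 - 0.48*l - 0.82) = -2.66*l^4 + 1.34*l^3 - 5.57*l^2 - 0.36*l + 0.31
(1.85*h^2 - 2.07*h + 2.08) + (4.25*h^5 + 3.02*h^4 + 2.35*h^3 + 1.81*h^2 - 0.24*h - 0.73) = 4.25*h^5 + 3.02*h^4 + 2.35*h^3 + 3.66*h^2 - 2.31*h + 1.35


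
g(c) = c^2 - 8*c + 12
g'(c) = 2*c - 8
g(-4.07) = 61.12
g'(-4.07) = -16.14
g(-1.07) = 21.70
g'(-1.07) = -10.14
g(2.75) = -2.44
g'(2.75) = -2.50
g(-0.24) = 13.98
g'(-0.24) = -8.48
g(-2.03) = 32.36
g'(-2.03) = -12.06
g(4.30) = -3.91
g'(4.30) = 0.60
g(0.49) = 8.32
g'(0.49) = -7.02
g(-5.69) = 89.90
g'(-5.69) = -19.38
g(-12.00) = 252.00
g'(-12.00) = -32.00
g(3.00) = -3.00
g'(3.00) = -2.00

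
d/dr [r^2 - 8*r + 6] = 2*r - 8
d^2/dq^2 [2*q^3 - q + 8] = 12*q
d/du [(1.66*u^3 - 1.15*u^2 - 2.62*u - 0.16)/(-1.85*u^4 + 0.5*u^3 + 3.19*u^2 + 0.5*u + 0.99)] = (3.071*u^6 - 4.255*u^5 - 8.6706*u^4 + 3.096*u^3 + 12.953*u^2 - 1.2562*u - 2.5138)/(3.4225*u^8 - 1.85*u^7 - 11.553*u^6 + 1.34*u^5 + 7.0131*u^4 + 4.18*u^3 + 6.5662*u^2 + 0.99*u + 0.9801)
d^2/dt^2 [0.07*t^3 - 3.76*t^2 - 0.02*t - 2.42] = 0.42*t - 7.52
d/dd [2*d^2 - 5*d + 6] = 4*d - 5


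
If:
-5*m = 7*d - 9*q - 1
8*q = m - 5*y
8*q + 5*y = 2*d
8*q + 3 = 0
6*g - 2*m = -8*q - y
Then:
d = -19/136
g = 43/136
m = -19/68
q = -3/8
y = 37/68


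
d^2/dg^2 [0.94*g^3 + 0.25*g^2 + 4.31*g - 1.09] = 5.64*g + 0.5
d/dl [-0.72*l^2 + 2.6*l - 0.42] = 2.6 - 1.44*l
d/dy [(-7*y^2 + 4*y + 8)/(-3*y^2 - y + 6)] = (19*y^2 - 36*y + 32)/(9*y^4 + 6*y^3 - 35*y^2 - 12*y + 36)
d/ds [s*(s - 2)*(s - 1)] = 3*s^2 - 6*s + 2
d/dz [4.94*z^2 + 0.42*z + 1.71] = 9.88*z + 0.42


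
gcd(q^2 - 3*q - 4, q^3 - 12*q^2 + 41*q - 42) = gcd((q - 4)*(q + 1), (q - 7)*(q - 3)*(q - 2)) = 1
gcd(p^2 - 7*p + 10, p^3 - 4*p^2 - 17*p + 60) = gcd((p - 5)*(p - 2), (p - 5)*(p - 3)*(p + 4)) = p - 5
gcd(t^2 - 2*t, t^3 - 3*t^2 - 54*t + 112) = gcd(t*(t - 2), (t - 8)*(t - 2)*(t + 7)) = t - 2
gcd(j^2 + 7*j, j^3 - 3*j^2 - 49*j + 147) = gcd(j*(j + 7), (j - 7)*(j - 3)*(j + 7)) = j + 7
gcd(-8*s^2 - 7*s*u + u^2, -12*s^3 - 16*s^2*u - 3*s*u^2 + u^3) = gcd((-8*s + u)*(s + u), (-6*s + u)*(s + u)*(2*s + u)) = s + u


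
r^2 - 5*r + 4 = (r - 4)*(r - 1)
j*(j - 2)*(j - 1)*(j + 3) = j^4 - 7*j^2 + 6*j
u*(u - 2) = u^2 - 2*u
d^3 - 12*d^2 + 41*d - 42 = (d - 7)*(d - 3)*(d - 2)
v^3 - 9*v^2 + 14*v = v*(v - 7)*(v - 2)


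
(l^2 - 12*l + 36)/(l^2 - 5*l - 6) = (l - 6)/(l + 1)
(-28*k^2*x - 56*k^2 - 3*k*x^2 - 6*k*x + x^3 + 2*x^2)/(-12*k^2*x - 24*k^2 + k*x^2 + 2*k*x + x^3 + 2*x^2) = (-7*k + x)/(-3*k + x)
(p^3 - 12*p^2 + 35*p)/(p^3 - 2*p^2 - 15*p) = (p - 7)/(p + 3)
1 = 1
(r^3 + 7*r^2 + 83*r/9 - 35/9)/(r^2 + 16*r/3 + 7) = (3*r^2 + 14*r - 5)/(3*(r + 3))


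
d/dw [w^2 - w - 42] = 2*w - 1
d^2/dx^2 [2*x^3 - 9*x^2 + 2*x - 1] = 12*x - 18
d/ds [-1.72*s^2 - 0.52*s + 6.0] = -3.44*s - 0.52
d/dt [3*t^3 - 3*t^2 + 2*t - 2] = 9*t^2 - 6*t + 2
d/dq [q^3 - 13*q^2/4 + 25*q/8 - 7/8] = 3*q^2 - 13*q/2 + 25/8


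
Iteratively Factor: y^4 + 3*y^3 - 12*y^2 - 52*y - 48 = (y - 4)*(y^3 + 7*y^2 + 16*y + 12) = (y - 4)*(y + 3)*(y^2 + 4*y + 4) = (y - 4)*(y + 2)*(y + 3)*(y + 2)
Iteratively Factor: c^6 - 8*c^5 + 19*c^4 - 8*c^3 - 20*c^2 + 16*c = (c - 1)*(c^5 - 7*c^4 + 12*c^3 + 4*c^2 - 16*c) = c*(c - 1)*(c^4 - 7*c^3 + 12*c^2 + 4*c - 16) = c*(c - 1)*(c + 1)*(c^3 - 8*c^2 + 20*c - 16) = c*(c - 2)*(c - 1)*(c + 1)*(c^2 - 6*c + 8) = c*(c - 4)*(c - 2)*(c - 1)*(c + 1)*(c - 2)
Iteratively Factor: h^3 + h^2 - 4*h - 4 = (h + 1)*(h^2 - 4) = (h + 1)*(h + 2)*(h - 2)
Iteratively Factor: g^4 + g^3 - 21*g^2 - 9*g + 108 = (g - 3)*(g^3 + 4*g^2 - 9*g - 36) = (g - 3)^2*(g^2 + 7*g + 12) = (g - 3)^2*(g + 4)*(g + 3)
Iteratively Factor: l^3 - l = (l - 1)*(l^2 + l) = (l - 1)*(l + 1)*(l)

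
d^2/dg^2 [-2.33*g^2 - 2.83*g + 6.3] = -4.66000000000000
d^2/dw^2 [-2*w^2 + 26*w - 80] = -4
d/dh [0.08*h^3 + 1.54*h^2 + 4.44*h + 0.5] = 0.24*h^2 + 3.08*h + 4.44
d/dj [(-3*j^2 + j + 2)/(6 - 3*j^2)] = (j^2 - 8*j + 2)/(3*(j^4 - 4*j^2 + 4))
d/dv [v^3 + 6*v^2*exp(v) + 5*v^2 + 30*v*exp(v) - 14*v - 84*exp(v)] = 6*v^2*exp(v) + 3*v^2 + 42*v*exp(v) + 10*v - 54*exp(v) - 14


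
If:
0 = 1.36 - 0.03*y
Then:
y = 45.33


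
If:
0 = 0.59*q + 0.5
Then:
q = -0.85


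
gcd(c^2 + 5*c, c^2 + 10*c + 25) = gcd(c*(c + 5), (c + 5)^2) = c + 5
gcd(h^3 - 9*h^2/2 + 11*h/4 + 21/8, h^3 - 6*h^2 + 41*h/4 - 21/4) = h^2 - 5*h + 21/4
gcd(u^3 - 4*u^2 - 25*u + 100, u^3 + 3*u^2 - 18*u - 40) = u^2 + u - 20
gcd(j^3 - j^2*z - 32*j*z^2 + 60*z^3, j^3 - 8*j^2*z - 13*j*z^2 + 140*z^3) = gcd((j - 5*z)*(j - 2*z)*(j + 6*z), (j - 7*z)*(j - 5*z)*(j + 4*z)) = -j + 5*z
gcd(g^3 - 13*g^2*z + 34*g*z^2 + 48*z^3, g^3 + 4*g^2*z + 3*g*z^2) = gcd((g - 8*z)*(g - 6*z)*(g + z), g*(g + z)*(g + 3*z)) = g + z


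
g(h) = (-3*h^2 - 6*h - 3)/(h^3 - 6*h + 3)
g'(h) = (6 - 3*h^2)*(-3*h^2 - 6*h - 3)/(h^3 - 6*h + 3)^2 + (-6*h - 6)/(h^3 - 6*h + 3)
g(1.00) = 6.00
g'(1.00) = -3.00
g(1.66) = 8.90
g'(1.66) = 15.14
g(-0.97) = -0.00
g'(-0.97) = -0.02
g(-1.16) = -0.01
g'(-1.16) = 0.11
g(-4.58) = 0.59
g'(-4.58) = 0.18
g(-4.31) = 0.64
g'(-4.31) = 0.24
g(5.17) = -1.04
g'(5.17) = 0.36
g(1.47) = 6.92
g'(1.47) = 6.87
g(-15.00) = 0.18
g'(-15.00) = 0.01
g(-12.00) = 0.22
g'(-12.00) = 0.02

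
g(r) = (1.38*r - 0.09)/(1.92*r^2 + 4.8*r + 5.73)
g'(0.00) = 0.25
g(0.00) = -0.02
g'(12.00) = -0.00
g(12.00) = 0.05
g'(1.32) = 0.02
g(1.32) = 0.11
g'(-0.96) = 0.67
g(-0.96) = -0.49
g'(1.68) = 0.00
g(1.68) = 0.12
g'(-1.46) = 0.28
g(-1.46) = -0.75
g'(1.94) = -0.00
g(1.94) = 0.12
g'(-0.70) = 0.62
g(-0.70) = -0.32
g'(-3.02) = -0.22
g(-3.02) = -0.49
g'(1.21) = 0.02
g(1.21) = 0.11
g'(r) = (-3.84*r - 4.8)*(1.38*r - 0.09)/(1.92*r^2 + 4.8*r + 5.73)^2 + 1.38/(1.92*r^2 + 4.8*r + 5.73) = (-2.6496*r^2 + 0.3456*r + 8.3394)/(3.6864*r^4 + 18.432*r^3 + 45.0432*r^2 + 55.008*r + 32.8329)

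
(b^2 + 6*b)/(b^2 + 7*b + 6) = b/(b + 1)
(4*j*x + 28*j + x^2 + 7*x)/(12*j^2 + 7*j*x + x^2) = (x + 7)/(3*j + x)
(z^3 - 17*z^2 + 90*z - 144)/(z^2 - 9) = (z^2 - 14*z + 48)/(z + 3)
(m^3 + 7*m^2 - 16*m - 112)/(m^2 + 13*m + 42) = (m^2 - 16)/(m + 6)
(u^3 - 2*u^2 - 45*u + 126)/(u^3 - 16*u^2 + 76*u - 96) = (u^2 + 4*u - 21)/(u^2 - 10*u + 16)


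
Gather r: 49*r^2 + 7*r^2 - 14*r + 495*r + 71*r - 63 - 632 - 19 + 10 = 56*r^2 + 552*r - 704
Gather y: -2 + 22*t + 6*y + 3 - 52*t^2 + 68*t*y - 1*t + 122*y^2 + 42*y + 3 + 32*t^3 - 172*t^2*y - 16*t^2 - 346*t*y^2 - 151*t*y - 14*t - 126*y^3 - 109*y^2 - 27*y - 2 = 32*t^3 - 68*t^2 + 7*t - 126*y^3 + y^2*(13 - 346*t) + y*(-172*t^2 - 83*t + 21) + 2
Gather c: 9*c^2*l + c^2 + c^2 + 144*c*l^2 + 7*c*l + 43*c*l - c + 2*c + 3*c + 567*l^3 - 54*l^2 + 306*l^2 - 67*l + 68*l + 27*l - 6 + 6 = c^2*(9*l + 2) + c*(144*l^2 + 50*l + 4) + 567*l^3 + 252*l^2 + 28*l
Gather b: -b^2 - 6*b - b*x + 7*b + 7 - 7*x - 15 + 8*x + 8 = -b^2 + b*(1 - x) + x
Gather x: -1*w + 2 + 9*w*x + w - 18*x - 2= x*(9*w - 18)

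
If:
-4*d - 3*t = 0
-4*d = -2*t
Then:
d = 0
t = 0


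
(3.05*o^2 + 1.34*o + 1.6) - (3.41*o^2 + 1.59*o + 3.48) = -0.36*o^2 - 0.25*o - 1.88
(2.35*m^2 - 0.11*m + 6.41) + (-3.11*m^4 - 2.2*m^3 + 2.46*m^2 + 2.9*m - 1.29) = -3.11*m^4 - 2.2*m^3 + 4.81*m^2 + 2.79*m + 5.12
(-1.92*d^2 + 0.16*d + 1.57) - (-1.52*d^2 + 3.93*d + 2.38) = -0.4*d^2 - 3.77*d - 0.81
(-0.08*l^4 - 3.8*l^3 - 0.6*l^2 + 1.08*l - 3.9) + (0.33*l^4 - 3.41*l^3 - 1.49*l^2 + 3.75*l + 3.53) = 0.25*l^4 - 7.21*l^3 - 2.09*l^2 + 4.83*l - 0.37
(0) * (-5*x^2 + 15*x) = 0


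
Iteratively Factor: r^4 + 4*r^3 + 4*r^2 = (r + 2)*(r^3 + 2*r^2) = r*(r + 2)*(r^2 + 2*r) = r*(r + 2)^2*(r)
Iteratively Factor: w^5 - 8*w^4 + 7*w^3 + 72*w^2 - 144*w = (w - 4)*(w^4 - 4*w^3 - 9*w^2 + 36*w) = w*(w - 4)*(w^3 - 4*w^2 - 9*w + 36) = w*(w - 4)*(w - 3)*(w^2 - w - 12) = w*(w - 4)*(w - 3)*(w + 3)*(w - 4)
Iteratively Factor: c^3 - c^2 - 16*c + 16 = (c - 1)*(c^2 - 16) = (c - 1)*(c + 4)*(c - 4)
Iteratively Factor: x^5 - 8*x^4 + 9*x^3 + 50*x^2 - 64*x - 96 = (x + 2)*(x^4 - 10*x^3 + 29*x^2 - 8*x - 48) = (x - 3)*(x + 2)*(x^3 - 7*x^2 + 8*x + 16) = (x - 4)*(x - 3)*(x + 2)*(x^2 - 3*x - 4) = (x - 4)*(x - 3)*(x + 1)*(x + 2)*(x - 4)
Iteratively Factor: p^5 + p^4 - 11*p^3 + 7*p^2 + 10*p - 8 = (p + 4)*(p^4 - 3*p^3 + p^2 + 3*p - 2) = (p - 2)*(p + 4)*(p^3 - p^2 - p + 1) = (p - 2)*(p - 1)*(p + 4)*(p^2 - 1) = (p - 2)*(p - 1)*(p + 1)*(p + 4)*(p - 1)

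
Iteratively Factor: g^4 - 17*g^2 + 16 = (g - 1)*(g^3 + g^2 - 16*g - 16) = (g - 1)*(g + 1)*(g^2 - 16) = (g - 1)*(g + 1)*(g + 4)*(g - 4)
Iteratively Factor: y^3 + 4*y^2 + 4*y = (y)*(y^2 + 4*y + 4) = y*(y + 2)*(y + 2)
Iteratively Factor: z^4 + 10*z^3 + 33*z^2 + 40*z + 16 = (z + 1)*(z^3 + 9*z^2 + 24*z + 16) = (z + 1)*(z + 4)*(z^2 + 5*z + 4) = (z + 1)^2*(z + 4)*(z + 4)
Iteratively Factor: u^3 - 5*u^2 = (u - 5)*(u^2) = u*(u - 5)*(u)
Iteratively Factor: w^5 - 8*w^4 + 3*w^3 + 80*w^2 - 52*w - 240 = (w + 2)*(w^4 - 10*w^3 + 23*w^2 + 34*w - 120) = (w - 5)*(w + 2)*(w^3 - 5*w^2 - 2*w + 24) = (w - 5)*(w - 3)*(w + 2)*(w^2 - 2*w - 8) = (w - 5)*(w - 4)*(w - 3)*(w + 2)*(w + 2)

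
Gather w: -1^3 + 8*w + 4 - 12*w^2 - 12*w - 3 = -12*w^2 - 4*w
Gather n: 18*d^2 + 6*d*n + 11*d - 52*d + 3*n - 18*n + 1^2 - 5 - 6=18*d^2 - 41*d + n*(6*d - 15) - 10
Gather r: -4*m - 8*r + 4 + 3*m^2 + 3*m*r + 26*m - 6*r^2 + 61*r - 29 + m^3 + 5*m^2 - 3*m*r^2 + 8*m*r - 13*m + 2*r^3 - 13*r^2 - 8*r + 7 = m^3 + 8*m^2 + 9*m + 2*r^3 + r^2*(-3*m - 19) + r*(11*m + 45) - 18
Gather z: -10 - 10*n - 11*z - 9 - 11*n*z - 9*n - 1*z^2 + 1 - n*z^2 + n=-18*n + z^2*(-n - 1) + z*(-11*n - 11) - 18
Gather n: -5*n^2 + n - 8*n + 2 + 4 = -5*n^2 - 7*n + 6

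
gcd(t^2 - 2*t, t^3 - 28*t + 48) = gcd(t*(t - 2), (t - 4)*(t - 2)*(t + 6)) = t - 2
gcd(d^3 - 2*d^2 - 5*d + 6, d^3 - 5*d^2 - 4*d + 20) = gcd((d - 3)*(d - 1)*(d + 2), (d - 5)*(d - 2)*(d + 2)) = d + 2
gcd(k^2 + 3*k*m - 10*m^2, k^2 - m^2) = 1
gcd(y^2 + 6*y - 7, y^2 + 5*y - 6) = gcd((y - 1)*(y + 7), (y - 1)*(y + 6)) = y - 1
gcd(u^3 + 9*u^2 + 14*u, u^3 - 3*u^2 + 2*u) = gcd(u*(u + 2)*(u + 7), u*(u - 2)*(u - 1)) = u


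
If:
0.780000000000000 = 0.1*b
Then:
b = 7.80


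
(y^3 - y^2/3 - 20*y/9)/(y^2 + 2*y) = (y^2 - y/3 - 20/9)/(y + 2)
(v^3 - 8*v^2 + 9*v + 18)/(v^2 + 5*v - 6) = (v^3 - 8*v^2 + 9*v + 18)/(v^2 + 5*v - 6)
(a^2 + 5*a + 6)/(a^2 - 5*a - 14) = (a + 3)/(a - 7)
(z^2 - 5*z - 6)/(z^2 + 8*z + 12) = (z^2 - 5*z - 6)/(z^2 + 8*z + 12)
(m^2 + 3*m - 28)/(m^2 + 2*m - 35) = (m - 4)/(m - 5)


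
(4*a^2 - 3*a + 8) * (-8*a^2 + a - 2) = -32*a^4 + 28*a^3 - 75*a^2 + 14*a - 16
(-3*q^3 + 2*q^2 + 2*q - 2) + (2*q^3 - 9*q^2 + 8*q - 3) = -q^3 - 7*q^2 + 10*q - 5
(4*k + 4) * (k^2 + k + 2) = 4*k^3 + 8*k^2 + 12*k + 8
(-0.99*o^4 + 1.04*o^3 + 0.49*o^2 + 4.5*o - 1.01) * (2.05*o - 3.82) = -2.0295*o^5 + 5.9138*o^4 - 2.9683*o^3 + 7.3532*o^2 - 19.2605*o + 3.8582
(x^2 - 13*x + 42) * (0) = 0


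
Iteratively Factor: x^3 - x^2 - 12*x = (x - 4)*(x^2 + 3*x) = x*(x - 4)*(x + 3)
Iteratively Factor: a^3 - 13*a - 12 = (a + 3)*(a^2 - 3*a - 4) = (a + 1)*(a + 3)*(a - 4)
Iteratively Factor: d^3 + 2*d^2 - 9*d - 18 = (d - 3)*(d^2 + 5*d + 6) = (d - 3)*(d + 3)*(d + 2)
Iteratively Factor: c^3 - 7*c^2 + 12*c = (c)*(c^2 - 7*c + 12) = c*(c - 4)*(c - 3)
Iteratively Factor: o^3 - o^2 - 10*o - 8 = (o + 2)*(o^2 - 3*o - 4) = (o - 4)*(o + 2)*(o + 1)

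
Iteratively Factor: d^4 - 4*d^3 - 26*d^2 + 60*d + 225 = (d + 3)*(d^3 - 7*d^2 - 5*d + 75) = (d + 3)^2*(d^2 - 10*d + 25) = (d - 5)*(d + 3)^2*(d - 5)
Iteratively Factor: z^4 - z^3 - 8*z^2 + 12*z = (z + 3)*(z^3 - 4*z^2 + 4*z) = z*(z + 3)*(z^2 - 4*z + 4) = z*(z - 2)*(z + 3)*(z - 2)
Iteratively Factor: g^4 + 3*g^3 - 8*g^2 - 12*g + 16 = (g - 2)*(g^3 + 5*g^2 + 2*g - 8) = (g - 2)*(g + 2)*(g^2 + 3*g - 4) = (g - 2)*(g - 1)*(g + 2)*(g + 4)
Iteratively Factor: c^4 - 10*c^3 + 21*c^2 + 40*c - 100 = (c - 2)*(c^3 - 8*c^2 + 5*c + 50) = (c - 5)*(c - 2)*(c^2 - 3*c - 10) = (c - 5)^2*(c - 2)*(c + 2)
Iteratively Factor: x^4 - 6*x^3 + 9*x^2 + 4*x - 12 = (x - 2)*(x^3 - 4*x^2 + x + 6) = (x - 2)*(x + 1)*(x^2 - 5*x + 6) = (x - 3)*(x - 2)*(x + 1)*(x - 2)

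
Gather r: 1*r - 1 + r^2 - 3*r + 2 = r^2 - 2*r + 1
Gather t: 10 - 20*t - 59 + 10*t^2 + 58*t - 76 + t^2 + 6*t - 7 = 11*t^2 + 44*t - 132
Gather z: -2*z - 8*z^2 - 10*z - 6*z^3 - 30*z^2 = -6*z^3 - 38*z^2 - 12*z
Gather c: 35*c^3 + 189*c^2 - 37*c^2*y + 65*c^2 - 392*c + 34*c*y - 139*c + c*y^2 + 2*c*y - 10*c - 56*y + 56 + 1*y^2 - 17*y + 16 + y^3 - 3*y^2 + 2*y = 35*c^3 + c^2*(254 - 37*y) + c*(y^2 + 36*y - 541) + y^3 - 2*y^2 - 71*y + 72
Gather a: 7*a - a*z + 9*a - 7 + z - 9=a*(16 - z) + z - 16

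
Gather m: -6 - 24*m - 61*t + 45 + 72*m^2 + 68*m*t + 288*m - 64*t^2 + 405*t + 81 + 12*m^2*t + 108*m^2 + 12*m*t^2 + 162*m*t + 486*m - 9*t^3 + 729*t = m^2*(12*t + 180) + m*(12*t^2 + 230*t + 750) - 9*t^3 - 64*t^2 + 1073*t + 120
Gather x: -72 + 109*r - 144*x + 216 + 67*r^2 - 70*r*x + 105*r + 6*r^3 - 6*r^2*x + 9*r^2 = 6*r^3 + 76*r^2 + 214*r + x*(-6*r^2 - 70*r - 144) + 144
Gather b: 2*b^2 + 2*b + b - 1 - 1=2*b^2 + 3*b - 2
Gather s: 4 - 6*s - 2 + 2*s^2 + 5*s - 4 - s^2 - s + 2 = s^2 - 2*s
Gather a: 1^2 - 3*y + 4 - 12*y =5 - 15*y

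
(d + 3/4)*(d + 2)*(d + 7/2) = d^3 + 25*d^2/4 + 89*d/8 + 21/4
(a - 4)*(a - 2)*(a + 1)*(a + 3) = a^4 - 2*a^3 - 13*a^2 + 14*a + 24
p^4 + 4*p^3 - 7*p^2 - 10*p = p*(p - 2)*(p + 1)*(p + 5)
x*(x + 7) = x^2 + 7*x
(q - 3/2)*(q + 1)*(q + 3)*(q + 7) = q^4 + 19*q^3/2 + 29*q^2/2 - 51*q/2 - 63/2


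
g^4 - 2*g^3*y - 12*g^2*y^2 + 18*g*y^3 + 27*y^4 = (g - 3*y)^2*(g + y)*(g + 3*y)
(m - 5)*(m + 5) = m^2 - 25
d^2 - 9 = (d - 3)*(d + 3)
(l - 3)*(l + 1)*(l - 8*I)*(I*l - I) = I*l^4 + 8*l^3 - 3*I*l^3 - 24*l^2 - I*l^2 - 8*l + 3*I*l + 24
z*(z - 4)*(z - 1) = z^3 - 5*z^2 + 4*z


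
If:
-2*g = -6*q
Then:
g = 3*q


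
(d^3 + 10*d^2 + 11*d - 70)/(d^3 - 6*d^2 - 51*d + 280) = (d^2 + 3*d - 10)/(d^2 - 13*d + 40)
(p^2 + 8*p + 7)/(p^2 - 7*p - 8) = (p + 7)/(p - 8)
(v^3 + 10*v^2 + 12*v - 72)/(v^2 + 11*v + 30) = (v^2 + 4*v - 12)/(v + 5)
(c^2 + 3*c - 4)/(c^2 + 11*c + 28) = (c - 1)/(c + 7)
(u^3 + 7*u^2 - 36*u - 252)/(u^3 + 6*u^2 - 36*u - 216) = (u + 7)/(u + 6)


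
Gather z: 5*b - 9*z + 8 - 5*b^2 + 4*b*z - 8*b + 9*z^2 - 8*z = -5*b^2 - 3*b + 9*z^2 + z*(4*b - 17) + 8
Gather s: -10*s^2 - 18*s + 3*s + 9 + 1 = -10*s^2 - 15*s + 10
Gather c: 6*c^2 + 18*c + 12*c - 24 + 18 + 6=6*c^2 + 30*c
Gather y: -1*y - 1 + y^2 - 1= y^2 - y - 2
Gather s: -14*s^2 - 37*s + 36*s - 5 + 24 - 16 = -14*s^2 - s + 3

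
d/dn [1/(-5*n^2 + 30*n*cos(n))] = 2*(3*n*sin(n) + n - 3*cos(n))/(5*n^2*(n - 6*cos(n))^2)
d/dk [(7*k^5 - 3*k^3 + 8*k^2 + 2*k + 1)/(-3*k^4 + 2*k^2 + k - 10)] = (-21*k^8 + 33*k^6 + 76*k^5 - 338*k^4 + 6*k^3 + 94*k^2 - 164*k - 21)/(9*k^8 - 12*k^6 - 6*k^5 + 64*k^4 + 4*k^3 - 39*k^2 - 20*k + 100)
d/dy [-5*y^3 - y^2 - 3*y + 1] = -15*y^2 - 2*y - 3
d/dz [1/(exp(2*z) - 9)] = -2*exp(2*z)/(exp(2*z) - 9)^2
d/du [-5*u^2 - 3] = -10*u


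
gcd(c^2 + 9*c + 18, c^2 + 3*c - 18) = c + 6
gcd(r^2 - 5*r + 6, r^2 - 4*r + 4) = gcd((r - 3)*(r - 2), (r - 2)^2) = r - 2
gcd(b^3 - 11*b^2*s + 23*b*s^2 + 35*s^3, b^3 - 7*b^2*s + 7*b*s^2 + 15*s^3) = -b^2 + 4*b*s + 5*s^2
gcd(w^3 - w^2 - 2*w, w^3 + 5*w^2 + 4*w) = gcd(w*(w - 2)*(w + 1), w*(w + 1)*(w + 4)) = w^2 + w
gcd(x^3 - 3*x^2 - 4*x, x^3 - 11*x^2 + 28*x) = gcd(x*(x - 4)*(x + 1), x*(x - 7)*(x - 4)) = x^2 - 4*x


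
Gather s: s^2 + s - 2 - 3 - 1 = s^2 + s - 6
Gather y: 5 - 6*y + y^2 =y^2 - 6*y + 5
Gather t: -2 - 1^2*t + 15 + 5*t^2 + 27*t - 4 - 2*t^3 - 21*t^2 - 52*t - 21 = -2*t^3 - 16*t^2 - 26*t - 12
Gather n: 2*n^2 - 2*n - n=2*n^2 - 3*n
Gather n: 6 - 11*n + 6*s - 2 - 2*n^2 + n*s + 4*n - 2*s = -2*n^2 + n*(s - 7) + 4*s + 4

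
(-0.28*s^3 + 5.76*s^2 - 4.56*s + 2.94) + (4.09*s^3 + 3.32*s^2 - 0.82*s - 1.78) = 3.81*s^3 + 9.08*s^2 - 5.38*s + 1.16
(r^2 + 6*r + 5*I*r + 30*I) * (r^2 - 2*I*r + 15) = r^4 + 6*r^3 + 3*I*r^3 + 25*r^2 + 18*I*r^2 + 150*r + 75*I*r + 450*I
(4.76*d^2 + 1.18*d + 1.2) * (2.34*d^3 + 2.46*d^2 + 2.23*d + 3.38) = 11.1384*d^5 + 14.4708*d^4 + 16.3256*d^3 + 21.6722*d^2 + 6.6644*d + 4.056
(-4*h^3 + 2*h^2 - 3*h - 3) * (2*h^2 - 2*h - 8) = -8*h^5 + 12*h^4 + 22*h^3 - 16*h^2 + 30*h + 24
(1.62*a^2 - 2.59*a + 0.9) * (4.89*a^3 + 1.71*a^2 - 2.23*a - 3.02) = 7.9218*a^5 - 9.8949*a^4 - 3.6405*a^3 + 2.4223*a^2 + 5.8148*a - 2.718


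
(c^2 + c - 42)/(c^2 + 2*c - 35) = (c - 6)/(c - 5)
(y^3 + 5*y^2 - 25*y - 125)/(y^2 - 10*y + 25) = (y^2 + 10*y + 25)/(y - 5)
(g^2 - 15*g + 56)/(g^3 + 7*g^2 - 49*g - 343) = (g - 8)/(g^2 + 14*g + 49)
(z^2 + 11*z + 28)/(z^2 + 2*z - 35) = (z + 4)/(z - 5)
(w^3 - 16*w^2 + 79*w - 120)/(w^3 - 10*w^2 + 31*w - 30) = (w - 8)/(w - 2)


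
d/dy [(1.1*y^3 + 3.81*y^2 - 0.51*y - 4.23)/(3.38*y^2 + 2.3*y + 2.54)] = (3.718*y^4 + 5.06*y^3 + 18.8688*y^2 + 47.9496*y + 8.4336)/(11.4244*y^4 + 15.548*y^3 + 22.4604*y^2 + 11.684*y + 6.4516)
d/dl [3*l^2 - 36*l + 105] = 6*l - 36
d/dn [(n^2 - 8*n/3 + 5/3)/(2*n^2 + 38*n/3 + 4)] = (81*n^2 + 6*n - 143)/(2*(9*n^4 + 114*n^3 + 397*n^2 + 228*n + 36))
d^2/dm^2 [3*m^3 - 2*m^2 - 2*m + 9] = 18*m - 4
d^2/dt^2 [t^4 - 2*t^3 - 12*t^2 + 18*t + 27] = 12*t^2 - 12*t - 24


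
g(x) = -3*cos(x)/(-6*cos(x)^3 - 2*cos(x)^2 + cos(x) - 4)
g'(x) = -3*(-18*sin(x)*cos(x)^2 - 4*sin(x)*cos(x) + sin(x))*cos(x)/(-6*cos(x)^3 - 2*cos(x)^2 + cos(x) - 4)^2 + 3*sin(x)/(-6*cos(x)^3 - 2*cos(x)^2 + cos(x) - 4) = 24*(6*cos(x)^3 + cos(x)^2 - 2)*sin(x)/(-4*sin(x)^2 + 7*cos(x) + 3*cos(3*x) + 12)^2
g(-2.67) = -1.20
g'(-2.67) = 2.97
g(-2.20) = -0.44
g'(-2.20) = 0.85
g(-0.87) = 0.33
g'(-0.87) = -0.00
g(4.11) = -0.41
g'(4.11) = 0.81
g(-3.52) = -1.51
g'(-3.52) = -3.89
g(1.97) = -0.27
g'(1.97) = -0.65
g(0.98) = 0.33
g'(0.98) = -0.13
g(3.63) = -1.15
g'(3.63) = 2.82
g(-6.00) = 0.28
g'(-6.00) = 0.07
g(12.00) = 0.31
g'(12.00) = -0.11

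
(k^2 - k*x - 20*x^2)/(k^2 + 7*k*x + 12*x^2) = (k - 5*x)/(k + 3*x)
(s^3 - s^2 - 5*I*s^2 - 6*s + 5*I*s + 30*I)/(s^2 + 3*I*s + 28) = (s^3 - s^2*(1 + 5*I) + s*(-6 + 5*I) + 30*I)/(s^2 + 3*I*s + 28)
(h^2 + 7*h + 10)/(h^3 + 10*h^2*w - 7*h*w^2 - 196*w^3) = (h^2 + 7*h + 10)/(h^3 + 10*h^2*w - 7*h*w^2 - 196*w^3)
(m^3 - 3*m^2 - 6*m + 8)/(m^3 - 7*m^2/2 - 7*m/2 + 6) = 2*(m + 2)/(2*m + 3)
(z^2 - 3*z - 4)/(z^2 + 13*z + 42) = (z^2 - 3*z - 4)/(z^2 + 13*z + 42)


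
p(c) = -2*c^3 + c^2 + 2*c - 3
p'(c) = -6*c^2 + 2*c + 2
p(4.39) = -144.16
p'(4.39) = -104.85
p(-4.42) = 180.40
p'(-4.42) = -124.06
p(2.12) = -13.32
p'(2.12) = -20.73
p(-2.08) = 15.16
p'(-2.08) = -28.12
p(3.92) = -100.27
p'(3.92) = -82.36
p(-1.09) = -1.40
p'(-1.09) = -7.31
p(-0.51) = -3.49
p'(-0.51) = -0.58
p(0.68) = -1.81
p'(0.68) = 0.59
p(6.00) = -387.00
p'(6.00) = -202.00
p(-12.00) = 3573.00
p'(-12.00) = -886.00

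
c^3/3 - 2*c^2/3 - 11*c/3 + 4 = (c/3 + 1)*(c - 4)*(c - 1)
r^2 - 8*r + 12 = (r - 6)*(r - 2)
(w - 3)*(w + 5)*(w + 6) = w^3 + 8*w^2 - 3*w - 90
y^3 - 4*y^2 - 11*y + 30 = (y - 5)*(y - 2)*(y + 3)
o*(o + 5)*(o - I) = o^3 + 5*o^2 - I*o^2 - 5*I*o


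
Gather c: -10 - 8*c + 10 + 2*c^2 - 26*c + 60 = 2*c^2 - 34*c + 60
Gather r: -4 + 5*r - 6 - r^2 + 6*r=-r^2 + 11*r - 10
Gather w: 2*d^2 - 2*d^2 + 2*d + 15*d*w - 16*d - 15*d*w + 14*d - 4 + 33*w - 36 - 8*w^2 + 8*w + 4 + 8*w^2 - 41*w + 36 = 0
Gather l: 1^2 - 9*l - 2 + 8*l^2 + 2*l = 8*l^2 - 7*l - 1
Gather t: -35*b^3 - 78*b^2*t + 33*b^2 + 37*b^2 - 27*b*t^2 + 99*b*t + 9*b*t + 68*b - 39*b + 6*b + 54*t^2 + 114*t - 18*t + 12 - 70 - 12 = -35*b^3 + 70*b^2 + 35*b + t^2*(54 - 27*b) + t*(-78*b^2 + 108*b + 96) - 70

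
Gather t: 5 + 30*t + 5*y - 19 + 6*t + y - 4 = 36*t + 6*y - 18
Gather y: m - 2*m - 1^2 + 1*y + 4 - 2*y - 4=-m - y - 1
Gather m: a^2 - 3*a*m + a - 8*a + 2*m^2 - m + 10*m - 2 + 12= a^2 - 7*a + 2*m^2 + m*(9 - 3*a) + 10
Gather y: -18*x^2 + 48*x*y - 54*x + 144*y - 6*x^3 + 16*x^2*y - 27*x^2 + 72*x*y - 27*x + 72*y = -6*x^3 - 45*x^2 - 81*x + y*(16*x^2 + 120*x + 216)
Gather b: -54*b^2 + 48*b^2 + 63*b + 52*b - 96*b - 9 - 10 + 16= -6*b^2 + 19*b - 3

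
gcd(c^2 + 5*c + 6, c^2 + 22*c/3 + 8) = 1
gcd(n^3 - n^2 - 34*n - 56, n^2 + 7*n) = 1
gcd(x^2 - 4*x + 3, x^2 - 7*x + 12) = x - 3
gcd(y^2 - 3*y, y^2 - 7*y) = y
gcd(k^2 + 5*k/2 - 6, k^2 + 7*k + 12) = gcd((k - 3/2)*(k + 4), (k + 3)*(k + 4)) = k + 4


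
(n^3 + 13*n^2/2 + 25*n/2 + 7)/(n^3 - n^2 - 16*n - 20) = (2*n^2 + 9*n + 7)/(2*(n^2 - 3*n - 10))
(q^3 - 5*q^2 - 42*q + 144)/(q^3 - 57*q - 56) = (q^2 + 3*q - 18)/(q^2 + 8*q + 7)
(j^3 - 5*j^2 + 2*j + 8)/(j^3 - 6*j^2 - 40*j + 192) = (j^2 - j - 2)/(j^2 - 2*j - 48)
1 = 1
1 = 1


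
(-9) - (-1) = -8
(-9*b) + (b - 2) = -8*b - 2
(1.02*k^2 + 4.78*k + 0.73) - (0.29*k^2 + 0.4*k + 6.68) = 0.73*k^2 + 4.38*k - 5.95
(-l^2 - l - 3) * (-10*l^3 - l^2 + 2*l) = 10*l^5 + 11*l^4 + 29*l^3 + l^2 - 6*l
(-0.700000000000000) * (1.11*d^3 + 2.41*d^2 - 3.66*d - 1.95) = -0.777*d^3 - 1.687*d^2 + 2.562*d + 1.365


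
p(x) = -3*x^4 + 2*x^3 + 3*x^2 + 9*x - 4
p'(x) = -12*x^3 + 6*x^2 + 6*x + 9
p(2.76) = -88.34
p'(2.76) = -181.03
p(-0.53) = -8.46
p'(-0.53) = 9.29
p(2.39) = -35.93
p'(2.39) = -106.21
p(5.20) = -1788.35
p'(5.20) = -1484.86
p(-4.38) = -1258.05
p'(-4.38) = 1106.16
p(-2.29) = -115.40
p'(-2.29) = 170.83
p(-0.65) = -9.67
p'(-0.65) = 10.93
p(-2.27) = -112.02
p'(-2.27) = 166.66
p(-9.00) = -20983.00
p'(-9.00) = 9189.00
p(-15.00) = -158089.00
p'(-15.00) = 41769.00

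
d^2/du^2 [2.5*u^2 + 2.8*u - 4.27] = 5.00000000000000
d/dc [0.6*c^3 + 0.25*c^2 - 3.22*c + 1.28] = 1.8*c^2 + 0.5*c - 3.22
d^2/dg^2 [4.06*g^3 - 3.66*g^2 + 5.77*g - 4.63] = 24.36*g - 7.32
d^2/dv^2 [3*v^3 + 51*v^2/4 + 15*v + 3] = 18*v + 51/2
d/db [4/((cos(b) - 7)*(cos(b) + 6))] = 4*(-sin(b) + sin(2*b))/((cos(b) - 7)^2*(cos(b) + 6)^2)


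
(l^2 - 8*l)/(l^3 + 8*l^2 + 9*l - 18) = l*(l - 8)/(l^3 + 8*l^2 + 9*l - 18)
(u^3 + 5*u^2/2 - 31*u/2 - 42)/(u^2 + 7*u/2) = u - 1 - 12/u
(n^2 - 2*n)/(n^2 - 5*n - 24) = n*(2 - n)/(-n^2 + 5*n + 24)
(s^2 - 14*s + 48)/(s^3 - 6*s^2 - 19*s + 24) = (s - 6)/(s^2 + 2*s - 3)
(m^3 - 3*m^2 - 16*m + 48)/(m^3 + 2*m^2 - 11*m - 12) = (m - 4)/(m + 1)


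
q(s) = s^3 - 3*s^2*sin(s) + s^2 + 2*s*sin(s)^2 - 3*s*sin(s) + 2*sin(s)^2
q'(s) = -3*s^2*cos(s) + 3*s^2 + 4*s*sin(s)*cos(s) - 6*s*sin(s) - 3*s*cos(s) + 2*s + 2*sin(s)^2 + 4*sin(s)*cos(s) - 3*sin(s)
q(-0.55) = -0.01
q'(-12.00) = 91.51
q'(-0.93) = -0.07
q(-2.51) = -3.85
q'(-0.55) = 0.03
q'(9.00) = 468.83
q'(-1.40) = -0.32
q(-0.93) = -0.01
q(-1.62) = 0.15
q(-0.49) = -0.00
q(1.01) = -0.22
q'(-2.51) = 13.76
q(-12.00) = -1802.82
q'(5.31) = 57.09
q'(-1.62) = -0.06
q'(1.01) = -0.78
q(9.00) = 702.12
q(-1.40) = 0.09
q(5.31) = 269.64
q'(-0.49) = 0.03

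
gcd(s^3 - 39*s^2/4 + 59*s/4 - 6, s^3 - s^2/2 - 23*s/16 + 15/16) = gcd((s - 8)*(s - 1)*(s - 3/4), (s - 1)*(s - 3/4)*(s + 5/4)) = s^2 - 7*s/4 + 3/4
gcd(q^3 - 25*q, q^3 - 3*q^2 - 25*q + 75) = q^2 - 25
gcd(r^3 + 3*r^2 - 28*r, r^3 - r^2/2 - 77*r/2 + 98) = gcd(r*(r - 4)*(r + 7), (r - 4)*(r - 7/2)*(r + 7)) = r^2 + 3*r - 28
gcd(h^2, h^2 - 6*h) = h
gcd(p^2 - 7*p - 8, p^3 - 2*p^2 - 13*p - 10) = p + 1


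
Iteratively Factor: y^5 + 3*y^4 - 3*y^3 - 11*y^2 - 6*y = (y)*(y^4 + 3*y^3 - 3*y^2 - 11*y - 6) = y*(y - 2)*(y^3 + 5*y^2 + 7*y + 3) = y*(y - 2)*(y + 1)*(y^2 + 4*y + 3) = y*(y - 2)*(y + 1)*(y + 3)*(y + 1)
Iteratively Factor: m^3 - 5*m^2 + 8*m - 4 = (m - 2)*(m^2 - 3*m + 2) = (m - 2)*(m - 1)*(m - 2)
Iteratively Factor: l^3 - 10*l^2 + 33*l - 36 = (l - 3)*(l^2 - 7*l + 12) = (l - 4)*(l - 3)*(l - 3)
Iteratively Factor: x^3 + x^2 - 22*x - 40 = (x + 4)*(x^2 - 3*x - 10) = (x - 5)*(x + 4)*(x + 2)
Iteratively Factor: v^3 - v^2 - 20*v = (v)*(v^2 - v - 20) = v*(v + 4)*(v - 5)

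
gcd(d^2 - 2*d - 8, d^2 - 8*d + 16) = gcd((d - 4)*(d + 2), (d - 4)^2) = d - 4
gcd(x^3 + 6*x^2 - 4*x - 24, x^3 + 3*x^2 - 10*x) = x - 2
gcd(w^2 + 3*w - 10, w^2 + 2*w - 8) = w - 2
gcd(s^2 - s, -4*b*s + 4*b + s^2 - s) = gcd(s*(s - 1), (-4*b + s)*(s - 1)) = s - 1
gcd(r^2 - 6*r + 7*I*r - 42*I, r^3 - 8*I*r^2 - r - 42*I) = 1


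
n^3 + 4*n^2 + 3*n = n*(n + 1)*(n + 3)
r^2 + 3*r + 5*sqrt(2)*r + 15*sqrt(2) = (r + 3)*(r + 5*sqrt(2))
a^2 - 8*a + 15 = (a - 5)*(a - 3)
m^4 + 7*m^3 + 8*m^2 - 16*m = m*(m - 1)*(m + 4)^2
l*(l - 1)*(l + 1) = l^3 - l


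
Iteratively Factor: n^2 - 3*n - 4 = (n - 4)*(n + 1)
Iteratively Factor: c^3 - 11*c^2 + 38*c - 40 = (c - 5)*(c^2 - 6*c + 8) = (c - 5)*(c - 4)*(c - 2)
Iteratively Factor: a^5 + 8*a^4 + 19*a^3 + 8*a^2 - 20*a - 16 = (a - 1)*(a^4 + 9*a^3 + 28*a^2 + 36*a + 16) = (a - 1)*(a + 2)*(a^3 + 7*a^2 + 14*a + 8) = (a - 1)*(a + 2)*(a + 4)*(a^2 + 3*a + 2) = (a - 1)*(a + 1)*(a + 2)*(a + 4)*(a + 2)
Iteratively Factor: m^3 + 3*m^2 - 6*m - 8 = (m + 1)*(m^2 + 2*m - 8) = (m - 2)*(m + 1)*(m + 4)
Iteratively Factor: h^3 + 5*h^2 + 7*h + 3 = (h + 1)*(h^2 + 4*h + 3) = (h + 1)^2*(h + 3)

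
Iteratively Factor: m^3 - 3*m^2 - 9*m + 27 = (m - 3)*(m^2 - 9) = (m - 3)^2*(m + 3)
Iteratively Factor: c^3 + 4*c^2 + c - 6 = (c + 2)*(c^2 + 2*c - 3) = (c + 2)*(c + 3)*(c - 1)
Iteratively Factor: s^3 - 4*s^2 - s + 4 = (s + 1)*(s^2 - 5*s + 4) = (s - 1)*(s + 1)*(s - 4)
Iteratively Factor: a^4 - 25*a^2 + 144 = (a - 3)*(a^3 + 3*a^2 - 16*a - 48) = (a - 3)*(a + 3)*(a^2 - 16) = (a - 4)*(a - 3)*(a + 3)*(a + 4)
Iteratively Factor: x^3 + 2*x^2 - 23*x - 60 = (x + 4)*(x^2 - 2*x - 15) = (x + 3)*(x + 4)*(x - 5)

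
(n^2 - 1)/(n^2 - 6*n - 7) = (n - 1)/(n - 7)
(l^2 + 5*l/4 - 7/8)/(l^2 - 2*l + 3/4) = (4*l + 7)/(2*(2*l - 3))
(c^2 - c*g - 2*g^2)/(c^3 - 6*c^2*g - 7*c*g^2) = (c - 2*g)/(c*(c - 7*g))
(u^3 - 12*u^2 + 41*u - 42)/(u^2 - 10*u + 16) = (u^2 - 10*u + 21)/(u - 8)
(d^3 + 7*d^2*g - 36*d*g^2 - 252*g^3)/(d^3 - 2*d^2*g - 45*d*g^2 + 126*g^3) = (d + 6*g)/(d - 3*g)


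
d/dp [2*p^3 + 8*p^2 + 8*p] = 6*p^2 + 16*p + 8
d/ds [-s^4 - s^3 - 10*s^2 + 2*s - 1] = -4*s^3 - 3*s^2 - 20*s + 2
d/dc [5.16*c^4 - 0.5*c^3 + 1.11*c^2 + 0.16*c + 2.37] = 20.64*c^3 - 1.5*c^2 + 2.22*c + 0.16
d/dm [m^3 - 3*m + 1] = 3*m^2 - 3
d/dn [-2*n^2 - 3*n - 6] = -4*n - 3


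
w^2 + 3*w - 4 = (w - 1)*(w + 4)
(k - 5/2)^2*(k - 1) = k^3 - 6*k^2 + 45*k/4 - 25/4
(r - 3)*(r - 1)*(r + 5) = r^3 + r^2 - 17*r + 15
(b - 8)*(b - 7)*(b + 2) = b^3 - 13*b^2 + 26*b + 112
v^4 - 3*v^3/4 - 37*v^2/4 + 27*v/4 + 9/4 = (v - 3)*(v - 1)*(v + 1/4)*(v + 3)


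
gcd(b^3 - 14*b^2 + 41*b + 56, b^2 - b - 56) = b - 8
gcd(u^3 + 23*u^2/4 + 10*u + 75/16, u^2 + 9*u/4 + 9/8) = u + 3/4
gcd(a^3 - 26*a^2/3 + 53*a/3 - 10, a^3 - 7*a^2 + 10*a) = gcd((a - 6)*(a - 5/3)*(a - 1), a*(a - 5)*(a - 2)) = 1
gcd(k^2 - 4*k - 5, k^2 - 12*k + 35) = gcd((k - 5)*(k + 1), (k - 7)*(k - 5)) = k - 5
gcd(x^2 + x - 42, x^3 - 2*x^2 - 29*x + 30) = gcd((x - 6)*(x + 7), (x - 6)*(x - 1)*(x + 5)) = x - 6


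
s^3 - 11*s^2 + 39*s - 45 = (s - 5)*(s - 3)^2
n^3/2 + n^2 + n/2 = n*(n/2 + 1/2)*(n + 1)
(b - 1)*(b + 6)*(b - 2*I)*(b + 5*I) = b^4 + 5*b^3 + 3*I*b^3 + 4*b^2 + 15*I*b^2 + 50*b - 18*I*b - 60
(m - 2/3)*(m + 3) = m^2 + 7*m/3 - 2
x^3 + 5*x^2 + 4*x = x*(x + 1)*(x + 4)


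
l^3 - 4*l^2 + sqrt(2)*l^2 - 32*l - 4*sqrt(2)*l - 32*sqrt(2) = (l - 8)*(l + 4)*(l + sqrt(2))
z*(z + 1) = z^2 + z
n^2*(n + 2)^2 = n^4 + 4*n^3 + 4*n^2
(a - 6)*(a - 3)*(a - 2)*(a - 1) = a^4 - 12*a^3 + 47*a^2 - 72*a + 36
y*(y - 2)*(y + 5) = y^3 + 3*y^2 - 10*y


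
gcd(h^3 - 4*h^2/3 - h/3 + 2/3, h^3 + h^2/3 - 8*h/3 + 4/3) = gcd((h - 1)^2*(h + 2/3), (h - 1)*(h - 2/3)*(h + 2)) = h - 1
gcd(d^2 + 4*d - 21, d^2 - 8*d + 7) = 1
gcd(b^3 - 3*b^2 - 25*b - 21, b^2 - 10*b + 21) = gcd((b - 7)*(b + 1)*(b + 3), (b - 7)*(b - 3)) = b - 7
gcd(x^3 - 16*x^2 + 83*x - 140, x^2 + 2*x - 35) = x - 5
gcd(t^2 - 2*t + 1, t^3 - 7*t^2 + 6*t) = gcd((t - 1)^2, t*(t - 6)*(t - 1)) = t - 1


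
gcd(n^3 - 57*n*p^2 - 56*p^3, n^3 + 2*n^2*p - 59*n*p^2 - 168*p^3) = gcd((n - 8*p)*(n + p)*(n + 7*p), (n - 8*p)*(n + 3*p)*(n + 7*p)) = -n^2 + n*p + 56*p^2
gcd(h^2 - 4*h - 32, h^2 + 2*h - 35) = 1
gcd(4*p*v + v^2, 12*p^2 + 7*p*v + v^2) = 4*p + v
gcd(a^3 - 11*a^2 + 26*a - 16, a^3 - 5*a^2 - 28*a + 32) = a^2 - 9*a + 8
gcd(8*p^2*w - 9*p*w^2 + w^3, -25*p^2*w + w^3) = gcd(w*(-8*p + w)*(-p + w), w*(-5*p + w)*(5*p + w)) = w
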